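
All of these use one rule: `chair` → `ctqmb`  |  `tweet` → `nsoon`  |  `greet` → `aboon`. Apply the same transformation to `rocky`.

bwcye

c(2)→c(2) and h(7)→t(19) fit y≡19x+16 (mod 26); the inverse of 19 mod 26 is 11. Treating letters as 0–25, the rule is x ↦ 19x + 16 (mod 26).
On rocky: r(17)→19·17+16≡1=b; o(14)→19·14+16≡22=w; c(2)→19·2+16≡2=c; k(10)→19·10+16≡24=y; y(24)→19·24+16≡4=e (all mod 26).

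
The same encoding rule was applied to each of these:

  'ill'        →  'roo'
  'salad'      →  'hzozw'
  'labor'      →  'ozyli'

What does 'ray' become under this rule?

Each pair mirrors across the alphabet (i↔r, l↔o, l↔o): positions sum to 25. Each letter is replaced by its mirror in the alphabet: a↔z, b↔y, c↔x, and so on (the Atbash cipher).
On ray: r↔i, a↔z, y↔b.

izb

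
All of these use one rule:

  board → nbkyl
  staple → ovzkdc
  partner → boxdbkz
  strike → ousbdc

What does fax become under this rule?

The word is reversed, then every letter is shifted forward by 10.
For fax: reverse → xaf; then shift: x+10=h, a+10=k, f+10=p.

hkp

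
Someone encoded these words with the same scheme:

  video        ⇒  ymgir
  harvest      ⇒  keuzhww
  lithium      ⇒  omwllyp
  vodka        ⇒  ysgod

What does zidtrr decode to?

weapon

Shifts by position in video: pos 0: v→y (+3), pos 1: i→m (+4), pos 2: d→g (+3), pos 3: e→i (+4) — repeating every 2. It's a Vigenère-style cipher with numeric key [3,4]: position i shifts by key[i mod 2].
Undoing it on zidtrr: z−3=w, i−4=e, d−3=a, t−4=p, r−3=o, r−4=n.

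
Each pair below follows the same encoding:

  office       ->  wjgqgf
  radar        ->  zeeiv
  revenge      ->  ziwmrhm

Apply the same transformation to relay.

zimic

Shifts by position in office: pos 0: o→w (+8), pos 1: f→j (+4), pos 2: f→g (+1), pos 3: i→q (+8), pos 4: c→g (+4), pos 5: e→f (+1) — repeating every 3. It's a Vigenère-style cipher with numeric key [8,4,1]: position i shifts by key[i mod 3].
For relay: r+8=z, e+4=i, l+1=m, a+8=i, y+4=c.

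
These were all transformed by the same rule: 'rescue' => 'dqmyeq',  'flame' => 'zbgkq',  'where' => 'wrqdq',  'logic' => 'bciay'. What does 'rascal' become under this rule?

r(17)→d(3) and e(4)→q(16) fit y≡9x+6 (mod 26); the inverse of 9 mod 26 is 3. Each letter's alphabet position (a=0..z=25) is mapped through 9·x+6 mod 26 — an affine cipher.
On rascal: r(17)→9·17+6≡3=d; a(0)→9·0+6≡6=g; s(18)→9·18+6≡12=m; c(2)→9·2+6≡24=y; a(0)→9·0+6≡6=g; l(11)→9·11+6≡1=b (all mod 26).

dgmygb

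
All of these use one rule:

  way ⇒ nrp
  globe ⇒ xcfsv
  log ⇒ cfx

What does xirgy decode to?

graph

Compare letters: w→n is +17, a→r is +17, y→p is +17 — a constant shift. Every letter moves 17 places later in the alphabet, wrapping around z→a.
Decoding xirgy: x−17=g, i−17=r, r−17=a, g−17=p, y−17=h.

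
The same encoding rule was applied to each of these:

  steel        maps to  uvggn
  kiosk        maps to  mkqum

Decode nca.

lay

Compare letters: s→u is +2, t→v is +2, e→g is +2 — a constant shift. It's a constant shift of +2 (ROT2).
Undoing it on nca: n−2=l, c−2=a, a−2=y.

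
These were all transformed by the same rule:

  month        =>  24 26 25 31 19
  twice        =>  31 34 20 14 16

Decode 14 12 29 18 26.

cargo

Letters become their 1-based position plus 11 (so a→12, b→13, …).
Undoing it on 14 12 29 18 26: 14→(14−11)÷1=3=c, 12→(12−11)÷1=1=a, 29→(29−11)÷1=18=r, 18→(18−11)÷1=7=g, 26→(26−11)÷1=15=o.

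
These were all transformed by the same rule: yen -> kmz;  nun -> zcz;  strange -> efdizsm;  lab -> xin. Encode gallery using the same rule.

The shift depends on letter class: consonant y→k is +12, but vowel e→m is +8. The rule splits by letter class: vowels +8, consonants +12.
For gallery: g(cons)+12=s, a(vowel)+8=i, l(cons)+12=x, l(cons)+12=x, e(vowel)+8=m, r(cons)+12=d, y(cons)+12=k.

sixxmdk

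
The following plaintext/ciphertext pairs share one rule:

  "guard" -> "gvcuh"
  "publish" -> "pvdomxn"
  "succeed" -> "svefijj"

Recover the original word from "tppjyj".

Each letter shifts forward by its position index (0, 1, 2, …) — the shift grows by one for each successive letter.
Decoding tppjyj: t−0=t, p−1=o, p−2=n, j−3=g, y−4=u, j−5=e.

tongue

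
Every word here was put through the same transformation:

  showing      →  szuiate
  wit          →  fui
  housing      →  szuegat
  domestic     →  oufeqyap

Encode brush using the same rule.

The word is reversed, then every letter is shifted forward by 12.
For brush: reverse → hsurb; then shift: h+12=t, s+12=e, u+12=g, r+12=d, b+12=n.

tegdn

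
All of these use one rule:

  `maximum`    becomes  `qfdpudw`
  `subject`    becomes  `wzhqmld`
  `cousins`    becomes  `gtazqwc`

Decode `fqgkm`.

blade

In maximum: m→q is +4, a→f is +5, x→d is +6, i→p is +7 — the shift increases by 1 each position. Letter i (0-indexed) is shifted by i+4, so successive shifts are 4, 5, 6, ….
Reversing it on fqgkm: f−4=b, q−5=l, g−6=a, k−7=d, m−8=e.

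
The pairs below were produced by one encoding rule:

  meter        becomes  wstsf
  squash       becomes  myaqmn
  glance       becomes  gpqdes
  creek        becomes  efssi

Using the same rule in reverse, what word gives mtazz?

stuff

m(12)→w(22) and e(4)→s(18) fit y≡7x+16 (mod 26); the inverse of 7 mod 26 is 15. Treating letters as 0–25, the rule is x ↦ 7x + 16 (mod 26).
Decoding mtazz: m(12)→15·(12−16)≡18=s; t(19)→15·(19−16)≡19=t; a(0)→15·(0−16)≡20=u; z(25)→15·(25−16)≡5=f; z(25)→15·(25−16)≡5=f (all mod 26).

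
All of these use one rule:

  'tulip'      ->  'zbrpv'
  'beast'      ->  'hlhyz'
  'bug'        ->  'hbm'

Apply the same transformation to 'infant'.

ptlhtz

The shift depends on letter class: consonant t→z is +6, but vowel u→b is +7. Vowels shift forward by 7 and consonants shift forward by 6.
For infant: i(vowel)+7=p, n(cons)+6=t, f(cons)+6=l, a(vowel)+7=h, n(cons)+6=t, t(cons)+6=z.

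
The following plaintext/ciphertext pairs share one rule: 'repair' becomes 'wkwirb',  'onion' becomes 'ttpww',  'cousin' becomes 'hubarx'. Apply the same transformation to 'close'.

hrvan

Letter i (0-indexed) is shifted by i+5, so successive shifts are 5, 6, 7, ….
On close: c+5=h, l+6=r, o+7=v, s+8=a, e+9=n.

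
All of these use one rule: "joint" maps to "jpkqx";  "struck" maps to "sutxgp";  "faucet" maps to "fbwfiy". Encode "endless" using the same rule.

eofoixy

In joint: j→j is +0, o→p is +1, i→k is +2, n→q is +3 — the shift increases by 1 each position. Letter i (0-indexed) is shifted by i+0, so successive shifts are 0, 1, 2, ….
For endless: e+0=e, n+1=o, d+2=f, l+3=o, e+4=i, s+5=x, s+6=y.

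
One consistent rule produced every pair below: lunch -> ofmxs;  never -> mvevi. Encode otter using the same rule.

lggvi

Each pair mirrors across the alphabet (l↔o, u↔f, n↔m): positions sum to 25. Each letter is replaced by its mirror in the alphabet: a↔z, b↔y, c↔x, and so on (the Atbash cipher).
For otter: o↔l, t↔g, t↔g, e↔v, r↔i.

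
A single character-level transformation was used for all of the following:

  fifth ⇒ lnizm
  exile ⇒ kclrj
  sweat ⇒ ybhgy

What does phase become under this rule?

vmdyj

It's a Vigenère-style cipher with numeric key [6,5,3]: position i shifts by key[i mod 3].
For phase: p+6=v, h+5=m, a+3=d, s+6=y, e+5=j.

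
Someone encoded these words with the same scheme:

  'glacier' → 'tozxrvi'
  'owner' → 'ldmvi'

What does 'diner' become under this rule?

wrmvi

Each pair mirrors across the alphabet (g↔t, l↔o, a↔z): positions sum to 25. This is the alphabet-reversal cipher (Atbash): a becomes z, b becomes y, etc.
For diner: d↔w, i↔r, n↔m, e↔v, r↔i.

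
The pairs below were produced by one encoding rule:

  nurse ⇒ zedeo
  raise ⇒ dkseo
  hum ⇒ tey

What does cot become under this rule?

Vowels shift forward by 10 and consonants shift forward by 12.
For cot: c(cons)+12=o, o(vowel)+10=y, t(cons)+12=f.

oyf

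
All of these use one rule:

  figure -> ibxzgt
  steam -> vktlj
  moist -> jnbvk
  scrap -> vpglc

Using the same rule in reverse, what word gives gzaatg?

f(5)→i(8) and i(8)→b(1) fit y≡15x+11 (mod 26); the inverse of 15 mod 26 is 7. Each letter's alphabet position (a=0..z=25) is mapped through 15·x+11 mod 26 — an affine cipher.
Reversing it on gzaatg: g(6)→7·(6−11)≡17=r; z(25)→7·(25−11)≡20=u; a(0)→7·(0−11)≡1=b; a(0)→7·(0−11)≡1=b; t(19)→7·(19−11)≡4=e; g(6)→7·(6−11)≡17=r (all mod 26).

rubber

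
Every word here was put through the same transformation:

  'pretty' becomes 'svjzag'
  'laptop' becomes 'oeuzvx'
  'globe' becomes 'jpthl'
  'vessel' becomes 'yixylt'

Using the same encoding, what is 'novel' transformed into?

In pretty: p→s is +3, r→v is +4, e→j is +5, t→z is +6 — the shift increases by 1 each position. Letter i (0-indexed) is shifted by i+3, so successive shifts are 3, 4, 5, ….
Applying it to novel: n+3=q, o+4=s, v+5=a, e+6=k, l+7=s.

qsaks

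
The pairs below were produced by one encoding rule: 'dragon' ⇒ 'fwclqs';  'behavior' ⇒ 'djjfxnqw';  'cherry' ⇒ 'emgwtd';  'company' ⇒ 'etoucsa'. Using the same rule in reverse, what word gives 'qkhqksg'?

offline

It's a Vigenère-style cipher with numeric key [2,5]: position i shifts by key[i mod 2].
Reversing it on qkhqksg: q−2=o, k−5=f, h−2=f, q−5=l, k−2=i, s−5=n, g−2=e.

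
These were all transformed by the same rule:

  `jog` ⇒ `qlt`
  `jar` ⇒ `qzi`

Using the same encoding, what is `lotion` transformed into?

Each pair mirrors across the alphabet (j↔q, o↔l, g↔t): positions sum to 25. Letters are reflected about the middle of the alphabet (position → 25−position): Atbash.
For lotion: l↔o, o↔l, t↔g, i↔r, o↔l, n↔m.

olgrlm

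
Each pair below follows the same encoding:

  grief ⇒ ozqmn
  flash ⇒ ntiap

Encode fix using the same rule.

Each letter is shifted forward by 8 in the alphabet (a Caesar shift of +8).
Applying it to fix: f+8=n, i+8=q, x+8=f.

nqf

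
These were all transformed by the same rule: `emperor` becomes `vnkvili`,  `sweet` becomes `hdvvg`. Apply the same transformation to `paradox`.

kzizwlc

Each pair mirrors across the alphabet (e↔v, m↔n, p↔k): positions sum to 25. Letters are reflected about the middle of the alphabet (position → 25−position): Atbash.
On paradox: p↔k, a↔z, r↔i, a↔z, d↔w, o↔l, x↔c.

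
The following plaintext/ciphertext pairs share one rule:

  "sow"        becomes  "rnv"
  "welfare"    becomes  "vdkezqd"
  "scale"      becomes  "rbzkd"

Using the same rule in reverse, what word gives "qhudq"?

Compare letters: s→r is +25, o→n is +25, w→v is +25 — a constant shift. Every letter moves 25 places later in the alphabet, wrapping around z→a.
Reversing it on qhudq: q−25=r, h−25=i, u−25=v, d−25=e, q−25=r.

river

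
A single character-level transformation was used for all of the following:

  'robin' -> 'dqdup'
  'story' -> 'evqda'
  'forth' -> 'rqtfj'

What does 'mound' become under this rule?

yqwzf

Shifts by position in robin: pos 0: r→d (+12), pos 1: o→q (+2), pos 2: b→d (+2), pos 3: i→u (+12), pos 4: n→p (+2) — repeating every 3. It's a Vigenère-style cipher with numeric key [12,2,2]: position i shifts by key[i mod 3].
For mound: m+12=y, o+2=q, u+2=w, n+12=z, d+2=f.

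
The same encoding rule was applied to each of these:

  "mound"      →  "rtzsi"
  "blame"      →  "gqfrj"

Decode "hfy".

cat

Compare letters: m→r is +5, o→t is +5, u→z is +5 — a constant shift. Every letter moves 5 places later in the alphabet, wrapping around z→a.
Undoing it on hfy: h−5=c, f−5=a, y−5=t.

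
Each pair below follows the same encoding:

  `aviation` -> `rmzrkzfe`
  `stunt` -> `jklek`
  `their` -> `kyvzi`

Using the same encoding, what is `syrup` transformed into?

jpilg

Compare letters: a→r is +17, v→m is +17, i→z is +17 — a constant shift. Every letter moves 17 places later in the alphabet, wrapping around z→a.
Applying it to syrup: s+17=j, y+17=p, r+17=i, u+17=l, p+17=g.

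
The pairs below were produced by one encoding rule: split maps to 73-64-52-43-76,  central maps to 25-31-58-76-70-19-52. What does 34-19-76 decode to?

fat

Each letter becomes 3×(its alphabet position, a=1..z=26) + 16.
Decoding 34-19-76: 34→(34−16)÷3=6=f, 19→(19−16)÷3=1=a, 76→(76−16)÷3=20=t.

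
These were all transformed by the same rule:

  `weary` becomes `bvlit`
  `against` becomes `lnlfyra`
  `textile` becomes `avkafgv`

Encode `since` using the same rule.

rfydv

w(22)→b(1) and e(4)→v(21) fit y≡9x+11 (mod 26); the inverse of 9 mod 26 is 3. Treating letters as 0–25, the rule is x ↦ 9x + 11 (mod 26).
Applying it to since: s(18)→9·18+11≡17=r; i(8)→9·8+11≡5=f; n(13)→9·13+11≡24=y; c(2)→9·2+11≡3=d; e(4)→9·4+11≡21=v (all mod 26).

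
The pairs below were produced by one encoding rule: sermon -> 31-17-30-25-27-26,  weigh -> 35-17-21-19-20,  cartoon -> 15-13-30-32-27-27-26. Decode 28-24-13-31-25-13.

plasma

s is letter #19 and maps to 31: an offset of 12. Each letter is replaced by its alphabet position (a=1..z=26) + 12.
Reversing it on 28-24-13-31-25-13: 28→(28−12)÷1=16=p, 24→(24−12)÷1=12=l, 13→(13−12)÷1=1=a, 31→(31−12)÷1=19=s, 25→(25−12)÷1=13=m, 13→(13−12)÷1=1=a.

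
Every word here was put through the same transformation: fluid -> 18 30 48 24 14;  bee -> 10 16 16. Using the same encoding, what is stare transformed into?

Each letter becomes 2×(its alphabet position, a=1..z=26) + 6.
Applying it to stare: s=19→44, t=20→46, a=1→8, r=18→42, e=5→16.

44 46 8 42 16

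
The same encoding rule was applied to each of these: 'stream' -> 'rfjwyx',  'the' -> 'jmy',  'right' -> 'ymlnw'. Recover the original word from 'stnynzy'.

tuition

The output letters match the input read backwards, each shifted +5: stream reversed is maerts. Read the word backwards and shift each letter +5.
Decoding stnynzy: shift back: s−5=n, t−5=o, n−5=i, y−5=t, n−5=i, z−5=u, y−5=t → noitiut; then reverse → tuition.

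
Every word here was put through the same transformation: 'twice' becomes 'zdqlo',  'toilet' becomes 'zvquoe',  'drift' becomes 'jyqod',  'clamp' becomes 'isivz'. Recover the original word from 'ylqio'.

Each letter shifts forward by (position + 6), i.e. 6, 7, 8, … — the shift grows by one for each successive letter.
Undoing it on ylqio: y−6=s, l−7=e, q−8=i, i−9=z, o−10=e.

seize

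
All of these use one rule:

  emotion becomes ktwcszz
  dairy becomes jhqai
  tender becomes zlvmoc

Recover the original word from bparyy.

vision

The shift increases by 1 at each position, starting from +6: 6, 7, 8, ….
Undoing it on bparyy: b−6=v, p−7=i, a−8=s, r−9=i, y−10=o, y−11=n.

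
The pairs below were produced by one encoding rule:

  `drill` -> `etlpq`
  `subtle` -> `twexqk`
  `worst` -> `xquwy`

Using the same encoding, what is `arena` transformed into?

bthrf

In drill: d→e is +1, r→t is +2, i→l is +3, l→p is +4 — the shift increases by 1 each position. Letter i (0-indexed) is shifted by i+1, so successive shifts are 1, 2, 3, ….
On arena: a+1=b, r+2=t, e+3=h, n+4=r, a+5=f.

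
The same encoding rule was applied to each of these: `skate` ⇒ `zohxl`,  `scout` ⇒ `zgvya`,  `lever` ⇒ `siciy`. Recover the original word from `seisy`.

labor

Shifts by position in skate: pos 0: s→z (+7), pos 1: k→o (+4), pos 2: a→h (+7), pos 3: t→x (+4) — repeating every 2. The shifts repeat in a cycle of length 2: positions 0,1,… shift by +7, +4, then the pattern repeats.
Undoing it on seisy: s−7=l, e−4=a, i−7=b, s−4=o, y−7=r.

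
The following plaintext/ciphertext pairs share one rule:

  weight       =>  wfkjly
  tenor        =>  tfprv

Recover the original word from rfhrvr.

reform

Each letter shifts forward by its position index (0, 1, 2, …) — the shift grows by one for each successive letter.
Reversing it on rfhrvr: r−0=r, f−1=e, h−2=f, r−3=o, v−4=r, r−5=m.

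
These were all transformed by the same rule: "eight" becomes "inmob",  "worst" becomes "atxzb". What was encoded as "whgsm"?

In eight: e→i is +4, i→n is +5, g→m is +6, h→o is +7 — the shift increases by 1 each position. The shift increases by 1 at each position, starting from +4: 4, 5, 6, ….
Reversing it on whgsm: w−4=s, h−5=c, g−6=a, s−7=l, m−8=e.

scale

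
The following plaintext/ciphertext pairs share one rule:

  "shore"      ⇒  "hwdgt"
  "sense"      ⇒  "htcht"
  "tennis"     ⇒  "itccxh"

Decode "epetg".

paper

Compare letters: s→h is +15, h→w is +15, o→d is +15 — a constant shift. It's a constant shift of +15 (ROT15).
Reversing it on epetg: e−15=p, p−15=a, e−15=p, t−15=e, g−15=r.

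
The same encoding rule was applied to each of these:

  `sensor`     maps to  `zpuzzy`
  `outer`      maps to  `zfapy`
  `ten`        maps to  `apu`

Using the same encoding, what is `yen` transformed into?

fpu

The shift depends on letter class: consonant s→z is +7, but vowel e→p is +11. Two shifts are in play — +11 for a/e/i/o/u, +7 for every other letter.
On yen: y(cons)+7=f, e(vowel)+11=p, n(cons)+7=u.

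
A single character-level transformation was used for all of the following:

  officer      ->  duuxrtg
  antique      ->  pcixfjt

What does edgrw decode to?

porch

Compare letters: o→d is +15, f→u is +15, f→u is +15 — a constant shift. This is a Caesar cipher with shift 15.
Undoing it on edgrw: e−15=p, d−15=o, g−15=r, r−15=c, w−15=h.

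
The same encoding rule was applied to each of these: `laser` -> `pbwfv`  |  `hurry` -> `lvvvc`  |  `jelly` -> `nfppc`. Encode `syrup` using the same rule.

The shift depends on letter class: consonant l→p is +4, but vowel a→b is +1. The rule splits by letter class: vowels +1, consonants +4.
For syrup: s(cons)+4=w, y(cons)+4=c, r(cons)+4=v, u(vowel)+1=v, p(cons)+4=t.

wcvvt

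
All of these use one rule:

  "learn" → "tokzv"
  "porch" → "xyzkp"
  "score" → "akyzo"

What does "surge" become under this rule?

The shift depends on letter class: consonant l→t is +8, but vowel e→o is +10. The rule splits by letter class: vowels +10, consonants +8.
For surge: s(cons)+8=a, u(vowel)+10=e, r(cons)+8=z, g(cons)+8=o, e(vowel)+10=o.

aezoo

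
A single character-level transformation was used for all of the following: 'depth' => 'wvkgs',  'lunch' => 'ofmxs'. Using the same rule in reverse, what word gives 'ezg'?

vat

Each pair mirrors across the alphabet (d↔w, e↔v, p↔k): positions sum to 25. This is the alphabet-reversal cipher (Atbash): a becomes z, b becomes y, etc.
Undoing it on ezg: e↔v, z↔a, g↔t.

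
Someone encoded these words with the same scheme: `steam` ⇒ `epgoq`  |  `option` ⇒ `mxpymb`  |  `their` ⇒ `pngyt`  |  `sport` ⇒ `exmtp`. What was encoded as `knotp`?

s(18)→e(4) and t(19)→p(15) fit y≡11x+14 (mod 26); the inverse of 11 mod 26 is 19. This is an affine cipher: with a=0,…,z=25, each position x becomes (11x+14) mod 26.
Reversing it on knotp: k(10)→19·(10−14)≡2=c; n(13)→19·(13−14)≡7=h; o(14)→19·(14−14)≡0=a; t(19)→19·(19−14)≡17=r; p(15)→19·(15−14)≡19=t (all mod 26).

chart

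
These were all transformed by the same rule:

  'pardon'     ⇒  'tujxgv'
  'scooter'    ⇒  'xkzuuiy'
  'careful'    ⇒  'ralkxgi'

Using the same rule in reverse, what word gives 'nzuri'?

The output letters match the input read backwards, each shifted +6: pardon reversed is nodrap. The word is reversed, then every letter is shifted forward by 6.
Undoing it on nzuri: shift back: n−6=h, z−6=t, u−6=o, r−6=l, i−6=c → htolc; then reverse → cloth.

cloth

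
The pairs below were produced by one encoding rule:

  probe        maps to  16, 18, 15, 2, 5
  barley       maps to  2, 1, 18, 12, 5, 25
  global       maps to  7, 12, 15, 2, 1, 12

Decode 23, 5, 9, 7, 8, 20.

p is letter #16 and maps to 16: an offset of 0. Letters become their 1-indexed alphabet positions: a=1 … z=26.
Decoding 23, 5, 9, 7, 8, 20: 23=w, 5=e, 9=i, 7=g, 8=h, 20=t.

weight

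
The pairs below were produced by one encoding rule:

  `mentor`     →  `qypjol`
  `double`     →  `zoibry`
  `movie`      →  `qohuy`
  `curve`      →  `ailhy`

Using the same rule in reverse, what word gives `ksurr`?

skill

Each letter's alphabet position (a=0..z=25) is mapped through 25·x+2 mod 26 — an affine cipher.
Reversing it on ksurr: k(10)→25·(10−2)≡18=s; s(18)→25·(18−2)≡10=k; u(20)→25·(20−2)≡8=i; r(17)→25·(17−2)≡11=l; r(17)→25·(17−2)≡11=l (all mod 26).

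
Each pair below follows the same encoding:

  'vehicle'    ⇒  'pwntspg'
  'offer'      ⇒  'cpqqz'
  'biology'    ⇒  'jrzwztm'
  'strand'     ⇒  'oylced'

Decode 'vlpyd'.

sneak

The output letters match the input read backwards, each shifted +11: vehicle reversed is elcihev. Two steps: reverse the string, then apply a Caesar shift of +11.
Decoding vlpyd: shift back: v−11=k, l−11=a, p−11=e, y−11=n, d−11=s → kaens; then reverse → sneak.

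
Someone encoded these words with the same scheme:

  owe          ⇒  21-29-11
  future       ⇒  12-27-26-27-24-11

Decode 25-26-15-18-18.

still

Letters become their 1-based position plus 6 (so a→7, b→8, …).
Undoing it on 25-26-15-18-18: 25→(25−6)÷1=19=s, 26→(26−6)÷1=20=t, 15→(15−6)÷1=9=i, 18→(18−6)÷1=12=l, 18→(18−6)÷1=12=l.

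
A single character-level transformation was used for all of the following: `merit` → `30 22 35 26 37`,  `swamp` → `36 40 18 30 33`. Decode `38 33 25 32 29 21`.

uphold

m is letter #13 and maps to 30: an offset of 17. The number is (letter's place in the alphabet, a=1) + 17.
Reversing it on 38 33 25 32 29 21: 38→(38−17)÷1=21=u, 33→(33−17)÷1=16=p, 25→(25−17)÷1=8=h, 32→(32−17)÷1=15=o, 29→(29−17)÷1=12=l, 21→(21−17)÷1=4=d.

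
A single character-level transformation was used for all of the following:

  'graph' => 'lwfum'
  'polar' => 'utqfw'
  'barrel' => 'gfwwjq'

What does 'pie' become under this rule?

unj

Compare letters: g→l is +5, r→w is +5, a→f is +5 — a constant shift. It's a constant shift of +5 (ROT5).
For pie: p+5=u, i+5=n, e+5=j.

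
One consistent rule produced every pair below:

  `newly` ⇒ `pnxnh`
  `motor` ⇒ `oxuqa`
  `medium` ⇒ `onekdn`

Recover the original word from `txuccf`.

The shifts repeat in a cycle of length 3: positions 0,1,… shift by +2, +9, +1, then the pattern repeats.
Undoing it on txuccf: t−2=r, x−9=o, u−1=t, c−2=a, c−9=t, f−1=e.

rotate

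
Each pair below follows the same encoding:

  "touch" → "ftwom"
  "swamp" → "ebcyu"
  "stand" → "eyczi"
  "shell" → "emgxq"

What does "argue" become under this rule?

mwigj

Shifts by position in touch: pos 0: t→f (+12), pos 1: o→t (+5), pos 2: u→w (+2), pos 3: c→o (+12), pos 4: h→m (+5) — repeating every 3. It's a Vigenère-style cipher with numeric key [12,5,2]: position i shifts by key[i mod 3].
Applying it to argue: a+12=m, r+5=w, g+2=i, u+12=g, e+5=j.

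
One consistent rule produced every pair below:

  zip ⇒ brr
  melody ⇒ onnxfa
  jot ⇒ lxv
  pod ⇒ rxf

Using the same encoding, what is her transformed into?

The shift depends on letter class: consonant z→b is +2, but vowel i→r is +9. Two shifts are in play — +9 for a/e/i/o/u, +2 for every other letter.
For her: h(cons)+2=j, e(vowel)+9=n, r(cons)+2=t.

jnt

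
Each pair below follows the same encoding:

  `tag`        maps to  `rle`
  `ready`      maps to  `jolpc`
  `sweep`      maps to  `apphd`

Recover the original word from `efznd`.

The output letters match the input read backwards, each shifted +11: tag reversed is gat. Two steps: reverse the string, then apply a Caesar shift of +11.
Undoing it on efznd: shift back: e−11=t, f−11=u, z−11=o, n−11=c, d−11=s → tuocs; then reverse → scout.

scout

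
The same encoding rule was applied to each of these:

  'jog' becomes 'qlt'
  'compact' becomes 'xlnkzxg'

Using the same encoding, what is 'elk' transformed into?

Each pair mirrors across the alphabet (j↔q, o↔l, g↔t): positions sum to 25. Each letter is replaced by its mirror in the alphabet: a↔z, b↔y, c↔x, and so on (the Atbash cipher).
Applying it to elk: e↔v, l↔o, k↔p.

vop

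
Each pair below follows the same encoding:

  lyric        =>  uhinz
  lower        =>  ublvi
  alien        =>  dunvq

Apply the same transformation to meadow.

This is an affine cipher: with a=0,…,z=25, each position x becomes (11x+3) mod 26.
Applying it to meadow: m(12)→11·12+3≡5=f; e(4)→11·4+3≡21=v; a(0)→11·0+3≡3=d; d(3)→11·3+3≡10=k; o(14)→11·14+3≡1=b; w(22)→11·22+3≡11=l (all mod 26).

fvdkbl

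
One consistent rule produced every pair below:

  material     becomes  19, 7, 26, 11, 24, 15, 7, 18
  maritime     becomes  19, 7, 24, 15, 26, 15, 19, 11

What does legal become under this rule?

18, 11, 13, 7, 18

m is letter #13 and maps to 19: an offset of 6. Each letter is replaced by its alphabet position (a=1..z=26) + 6.
Applying it to legal: l=12→18, e=5→11, g=7→13, a=1→7, l=12→18.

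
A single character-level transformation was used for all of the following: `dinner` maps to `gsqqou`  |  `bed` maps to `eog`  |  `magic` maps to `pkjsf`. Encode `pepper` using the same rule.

Vowels shift forward by 10 and consonants shift forward by 3.
On pepper: p(cons)+3=s, e(vowel)+10=o, p(cons)+3=s, p(cons)+3=s, e(vowel)+10=o, r(cons)+3=u.

sossou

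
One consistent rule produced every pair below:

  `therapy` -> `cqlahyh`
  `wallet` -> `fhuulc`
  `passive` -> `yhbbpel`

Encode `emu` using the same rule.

The shift depends on letter class: consonant t→c is +9, but vowel e→l is +7. Two shifts are in play — +7 for a/e/i/o/u, +9 for every other letter.
Applying it to emu: e(vowel)+7=l, m(cons)+9=v, u(vowel)+7=b.

lvb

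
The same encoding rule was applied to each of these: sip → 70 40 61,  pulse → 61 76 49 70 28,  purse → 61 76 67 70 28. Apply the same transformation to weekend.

s(#19)→70 and i(#9)→40: differences scale by 3, so n = 3·pos + 13. The formula is n = 3×(alphabet index, a=1) + 13.
Applying it to weekend: w=23→82, e=5→28, e=5→28, k=11→46, e=5→28, n=14→55, d=4→25.

82 28 28 46 28 55 25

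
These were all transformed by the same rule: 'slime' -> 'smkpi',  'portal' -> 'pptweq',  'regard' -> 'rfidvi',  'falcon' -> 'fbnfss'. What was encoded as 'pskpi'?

prime

Letter i (0-indexed) is shifted by i+0, so successive shifts are 0, 1, 2, ….
Reversing it on pskpi: p−0=p, s−1=r, k−2=i, p−3=m, i−4=e.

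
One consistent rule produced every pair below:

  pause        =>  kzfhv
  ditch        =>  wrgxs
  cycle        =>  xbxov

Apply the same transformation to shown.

hsldm

Each pair mirrors across the alphabet (p↔k, a↔z, u↔f): positions sum to 25. Letters are reflected about the middle of the alphabet (position → 25−position): Atbash.
For shown: s↔h, h↔s, o↔l, w↔d, n↔m.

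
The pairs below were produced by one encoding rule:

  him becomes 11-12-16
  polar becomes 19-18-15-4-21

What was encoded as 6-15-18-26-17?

h is letter #8 and maps to 11: an offset of 3. Letters become their 1-based position plus 3 (so a→4, b→5, …).
Reversing it on 6-15-18-26-17: 6→(6−3)÷1=3=c, 15→(15−3)÷1=12=l, 18→(18−3)÷1=15=o, 26→(26−3)÷1=23=w, 17→(17−3)÷1=14=n.

clown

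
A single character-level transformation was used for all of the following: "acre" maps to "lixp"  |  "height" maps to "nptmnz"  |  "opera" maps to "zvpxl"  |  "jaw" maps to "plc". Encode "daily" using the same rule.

The shift depends on letter class: consonant c→i is +6, but vowel a→l is +11. Two shifts are in play — +11 for a/e/i/o/u, +6 for every other letter.
For daily: d(cons)+6=j, a(vowel)+11=l, i(vowel)+11=t, l(cons)+6=r, y(cons)+6=e.

jltre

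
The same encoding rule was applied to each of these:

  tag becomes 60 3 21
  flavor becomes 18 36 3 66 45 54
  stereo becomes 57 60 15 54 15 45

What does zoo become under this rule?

78 45 45

Each letter becomes 3×(its alphabet position, a=1..z=26).
Applying it to zoo: z=26→78, o=15→45, o=15→45.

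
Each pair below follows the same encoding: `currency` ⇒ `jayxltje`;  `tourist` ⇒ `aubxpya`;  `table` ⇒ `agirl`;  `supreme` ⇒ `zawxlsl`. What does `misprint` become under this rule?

Shifts by position in currency: pos 0: c→j (+7), pos 1: u→a (+6), pos 2: r→y (+7), pos 3: r→x (+6) — repeating every 2. It's a Vigenère-style cipher with numeric key [7,6]: position i shifts by key[i mod 2].
On misprint: m+7=t, i+6=o, s+7=z, p+6=v, r+7=y, i+6=o, n+7=u, t+6=z.

tozvyouz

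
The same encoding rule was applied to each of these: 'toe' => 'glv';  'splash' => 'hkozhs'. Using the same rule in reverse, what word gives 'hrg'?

sit

This is the alphabet-reversal cipher (Atbash): a becomes z, b becomes y, etc.
Undoing it on hrg: h↔s, r↔i, g↔t.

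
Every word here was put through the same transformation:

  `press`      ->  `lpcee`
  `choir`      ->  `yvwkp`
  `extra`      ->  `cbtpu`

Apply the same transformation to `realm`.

pcuds

p(15)→l(11) and r(17)→p(15) fit y≡15x+20 (mod 26); the inverse of 15 mod 26 is 7. Each letter's alphabet position (a=0..z=25) is mapped through 15·x+20 mod 26 — an affine cipher.
On realm: r(17)→15·17+20≡15=p; e(4)→15·4+20≡2=c; a(0)→15·0+20≡20=u; l(11)→15·11+20≡3=d; m(12)→15·12+20≡18=s (all mod 26).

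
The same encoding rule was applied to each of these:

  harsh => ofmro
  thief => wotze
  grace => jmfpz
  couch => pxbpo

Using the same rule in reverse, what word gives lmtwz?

h(7)→o(14) and a(0)→f(5) fit y≡5x+5 (mod 26); the inverse of 5 mod 26 is 21. Treating letters as 0–25, the rule is x ↦ 5x + 5 (mod 26).
Undoing it on lmtwz: l(11)→21·(11−5)≡22=w; m(12)→21·(12−5)≡17=r; t(19)→21·(19−5)≡8=i; w(22)→21·(22−5)≡19=t; z(25)→21·(25−5)≡4=e (all mod 26).

write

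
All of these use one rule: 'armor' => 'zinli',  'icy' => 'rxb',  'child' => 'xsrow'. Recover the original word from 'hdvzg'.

Each letter is replaced by its mirror in the alphabet: a↔z, b↔y, c↔x, and so on (the Atbash cipher).
Undoing it on hdvzg: h↔s, d↔w, v↔e, z↔a, g↔t.

sweat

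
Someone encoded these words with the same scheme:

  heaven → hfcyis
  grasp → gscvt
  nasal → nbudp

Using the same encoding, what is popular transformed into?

In heaven: h→h is +0, e→f is +1, a→c is +2, v→y is +3 — the shift increases by 1 each position. The shift increases by 1 at each position, starting from +0: 0, 1, 2, ….
Applying it to popular: p+0=p, o+1=p, p+2=r, u+3=x, l+4=p, a+5=f, r+6=x.

pprxpfx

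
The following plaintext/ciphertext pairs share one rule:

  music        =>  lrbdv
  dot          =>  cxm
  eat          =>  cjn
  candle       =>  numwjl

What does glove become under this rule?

nexup

The output letters match the input read backwards, each shifted +9: music reversed is cisum. The word is reversed, then every letter is shifted forward by 9.
For glove: reverse → evolg; then shift: e+9=n, v+9=e, o+9=x, l+9=u, g+9=p.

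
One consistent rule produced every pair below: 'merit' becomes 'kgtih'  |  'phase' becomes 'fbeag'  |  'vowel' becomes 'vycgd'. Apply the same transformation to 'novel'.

m(12)→k(10) and e(4)→g(6) fit y≡7x+4 (mod 26); the inverse of 7 mod 26 is 15. This is an affine cipher: with a=0,…,z=25, each position x becomes (7x+4) mod 26.
For novel: n(13)→7·13+4≡17=r; o(14)→7·14+4≡24=y; v(21)→7·21+4≡21=v; e(4)→7·4+4≡6=g; l(11)→7·11+4≡3=d (all mod 26).

ryvgd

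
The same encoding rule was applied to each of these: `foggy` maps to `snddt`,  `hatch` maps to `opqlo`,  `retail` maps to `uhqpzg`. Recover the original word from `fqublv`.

struck

f(5)→s(18) and o(14)→n(13) fit y≡11x+15 (mod 26); the inverse of 11 mod 26 is 19. Treating letters as 0–25, the rule is x ↦ 11x + 15 (mod 26).
Reversing it on fqublv: f(5)→19·(5−15)≡18=s; q(16)→19·(16−15)≡19=t; u(20)→19·(20−15)≡17=r; b(1)→19·(1−15)≡20=u; l(11)→19·(11−15)≡2=c; v(21)→19·(21−15)≡10=k (all mod 26).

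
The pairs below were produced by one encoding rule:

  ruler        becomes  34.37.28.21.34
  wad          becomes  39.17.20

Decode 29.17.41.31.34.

r is letter #18 and maps to 34: an offset of 16. Each letter is replaced by its alphabet position (a=1..z=26) + 16.
Reversing it on 29.17.41.31.34: 29→(29−16)÷1=13=m, 17→(17−16)÷1=1=a, 41→(41−16)÷1=25=y, 31→(31−16)÷1=15=o, 34→(34−16)÷1=18=r.

mayor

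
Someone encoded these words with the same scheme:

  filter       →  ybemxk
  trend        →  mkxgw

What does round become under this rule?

khngw

Compare letters: f→y is +19, i→b is +19, l→e is +19 — a constant shift. This is a Caesar cipher with shift 19.
Applying it to round: r+19=k, o+19=h, u+19=n, n+19=g, d+19=w.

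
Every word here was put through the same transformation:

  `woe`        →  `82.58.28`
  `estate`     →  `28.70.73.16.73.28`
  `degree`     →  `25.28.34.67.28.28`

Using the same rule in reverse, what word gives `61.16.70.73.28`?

w(#23)→82 and o(#15)→58: differences scale by 3, so n = 3·pos + 13. The formula is n = 3×(alphabet index, a=1) + 13.
Undoing it on 61.16.70.73.28: 61→(61−13)÷3=16=p, 16→(16−13)÷3=1=a, 70→(70−13)÷3=19=s, 73→(73−13)÷3=20=t, 28→(28−13)÷3=5=e.

paste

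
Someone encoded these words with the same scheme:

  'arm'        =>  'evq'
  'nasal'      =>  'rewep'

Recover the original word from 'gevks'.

Compare letters: a→e is +4, r→v is +4, m→q is +4 — a constant shift. Each letter is shifted forward by 4 in the alphabet (a Caesar shift of +4).
Undoing it on gevks: g−4=c, e−4=a, v−4=r, k−4=g, s−4=o.

cargo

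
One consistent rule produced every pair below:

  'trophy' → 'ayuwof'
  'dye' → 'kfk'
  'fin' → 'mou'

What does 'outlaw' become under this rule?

The shift depends on letter class: consonant t→a is +7, but vowel o→u is +6. Vowels shift forward by 6 and consonants shift forward by 7.
For outlaw: o(vowel)+6=u, u(vowel)+6=a, t(cons)+7=a, l(cons)+7=s, a(vowel)+6=g, w(cons)+7=d.

uaasgd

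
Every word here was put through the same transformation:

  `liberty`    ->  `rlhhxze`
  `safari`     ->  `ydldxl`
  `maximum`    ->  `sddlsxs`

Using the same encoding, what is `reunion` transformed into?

Two shifts are in play — +3 for a/e/i/o/u, +6 for every other letter.
For reunion: r(cons)+6=x, e(vowel)+3=h, u(vowel)+3=x, n(cons)+6=t, i(vowel)+3=l, o(vowel)+3=r, n(cons)+6=t.

xhxtlrt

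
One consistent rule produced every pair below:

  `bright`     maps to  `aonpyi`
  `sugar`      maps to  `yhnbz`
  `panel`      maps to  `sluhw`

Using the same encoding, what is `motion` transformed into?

uvpavt

Read the word backwards and shift each letter +7.
Applying it to motion: reverse → noitom; then shift: n+7=u, o+7=v, i+7=p, t+7=a, o+7=v, m+7=t.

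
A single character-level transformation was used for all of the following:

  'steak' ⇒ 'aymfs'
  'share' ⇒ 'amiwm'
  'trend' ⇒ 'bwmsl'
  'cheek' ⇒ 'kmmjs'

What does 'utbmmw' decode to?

Shifts by position in steak: pos 0: s→a (+8), pos 1: t→y (+5), pos 2: e→m (+8), pos 3: a→f (+5) — repeating every 2. A repeating key of period 2 is used — shifts +8, +5 over and over.
Reversing it on utbmmw: u−8=m, t−5=o, b−8=t, m−5=h, m−8=e, w−5=r.

mother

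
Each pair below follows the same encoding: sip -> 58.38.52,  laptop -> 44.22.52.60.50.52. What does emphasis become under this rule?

s(#19)→58 and i(#9)→38: differences scale by 2, so n = 2·pos + 20. Each letter becomes 2×(its alphabet position, a=1..z=26) + 20.
For emphasis: e=5→30, m=13→46, p=16→52, h=8→36, a=1→22, s=19→58, i=9→38, s=19→58.

30.46.52.36.22.58.38.58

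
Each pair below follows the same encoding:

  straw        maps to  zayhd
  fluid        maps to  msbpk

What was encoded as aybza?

trust

Every letter moves 7 places later in the alphabet, wrapping around z→a.
Undoing it on aybza: a−7=t, y−7=r, b−7=u, z−7=s, a−7=t.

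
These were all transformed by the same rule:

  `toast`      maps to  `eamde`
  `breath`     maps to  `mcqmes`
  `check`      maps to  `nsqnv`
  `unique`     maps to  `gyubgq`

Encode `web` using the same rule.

Two shifts are in play — +12 for a/e/i/o/u, +11 for every other letter.
On web: w(cons)+11=h, e(vowel)+12=q, b(cons)+11=m.

hqm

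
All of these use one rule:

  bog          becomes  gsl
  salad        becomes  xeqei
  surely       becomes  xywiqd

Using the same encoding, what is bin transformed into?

gms

The shift depends on letter class: consonant b→g is +5, but vowel o→s is +4. The rule splits by letter class: vowels +4, consonants +5.
Applying it to bin: b(cons)+5=g, i(vowel)+4=m, n(cons)+5=s.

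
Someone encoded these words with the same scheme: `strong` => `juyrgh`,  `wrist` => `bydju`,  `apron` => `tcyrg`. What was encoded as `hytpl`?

grace

s(18)→j(9) and t(19)→u(20) fit y≡11x+19 (mod 26); the inverse of 11 mod 26 is 19. This is an affine cipher: with a=0,…,z=25, each position x becomes (11x+19) mod 26.
Decoding hytpl: h(7)→19·(7−19)≡6=g; y(24)→19·(24−19)≡17=r; t(19)→19·(19−19)≡0=a; p(15)→19·(15−19)≡2=c; l(11)→19·(11−19)≡4=e (all mod 26).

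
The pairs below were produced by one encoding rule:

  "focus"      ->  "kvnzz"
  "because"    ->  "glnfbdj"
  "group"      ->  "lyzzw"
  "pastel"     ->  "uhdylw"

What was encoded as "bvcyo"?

worth

A repeating key of period 3 is used — shifts +5, +7, +11 over and over.
Undoing it on bvcyo: b−5=w, v−7=o, c−11=r, y−5=t, o−7=h.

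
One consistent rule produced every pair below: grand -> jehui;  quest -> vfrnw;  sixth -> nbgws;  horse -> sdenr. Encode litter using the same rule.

cbwwre

g(6)→j(9) and r(17)→e(4) fit y≡9x+7 (mod 26); the inverse of 9 mod 26 is 3. Treating letters as 0–25, the rule is x ↦ 9x + 7 (mod 26).
For litter: l(11)→9·11+7≡2=c; i(8)→9·8+7≡1=b; t(19)→9·19+7≡22=w; t(19)→9·19+7≡22=w; e(4)→9·4+7≡17=r; r(17)→9·17+7≡4=e (all mod 26).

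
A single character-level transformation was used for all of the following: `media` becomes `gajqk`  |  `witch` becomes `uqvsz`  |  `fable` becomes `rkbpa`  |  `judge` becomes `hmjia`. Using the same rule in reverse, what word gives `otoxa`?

m(12)→g(6) and e(4)→a(0) fit y≡17x+10 (mod 26); the inverse of 17 mod 26 is 23. This is an affine cipher: with a=0,…,z=25, each position x becomes (17x+10) mod 26.
Decoding otoxa: o(14)→23·(14−10)≡14=o; t(19)→23·(19−10)≡25=z; o(14)→23·(14−10)≡14=o; x(23)→23·(23−10)≡13=n; a(0)→23·(0−10)≡4=e (all mod 26).

ozone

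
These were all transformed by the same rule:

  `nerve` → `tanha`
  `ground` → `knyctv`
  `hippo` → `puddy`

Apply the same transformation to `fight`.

fukpx

n(13)→t(19) and e(4)→a(0) fit y≡5x+6 (mod 26); the inverse of 5 mod 26 is 21. Each letter's alphabet position (a=0..z=25) is mapped through 5·x+6 mod 26 — an affine cipher.
For fight: f(5)→5·5+6≡5=f; i(8)→5·8+6≡20=u; g(6)→5·6+6≡10=k; h(7)→5·7+6≡15=p; t(19)→5·19+6≡23=x (all mod 26).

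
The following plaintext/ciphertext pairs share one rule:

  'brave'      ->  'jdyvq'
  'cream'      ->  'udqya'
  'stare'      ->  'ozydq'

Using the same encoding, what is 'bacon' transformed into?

b(1)→j(9) and r(17)→d(3) fit y≡11x+24 (mod 26); the inverse of 11 mod 26 is 19. Each letter's alphabet position (a=0..z=25) is mapped through 11·x+24 mod 26 — an affine cipher.
For bacon: b(1)→11·1+24≡9=j; a(0)→11·0+24≡24=y; c(2)→11·2+24≡20=u; o(14)→11·14+24≡22=w; n(13)→11·13+24≡11=l (all mod 26).

jyuwl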